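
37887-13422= 24465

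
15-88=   -  73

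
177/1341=59/447 = 0.13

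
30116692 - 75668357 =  - 45551665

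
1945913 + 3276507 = 5222420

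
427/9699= 7/159  =  0.04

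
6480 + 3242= 9722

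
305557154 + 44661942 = 350219096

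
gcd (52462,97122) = 2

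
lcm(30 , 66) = 330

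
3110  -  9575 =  - 6465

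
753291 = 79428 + 673863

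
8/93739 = 8/93739 = 0.00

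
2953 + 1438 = 4391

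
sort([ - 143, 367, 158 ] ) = [ - 143,158, 367]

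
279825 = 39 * 7175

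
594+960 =1554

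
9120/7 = 9120/7 = 1302.86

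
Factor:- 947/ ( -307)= 307^( - 1) * 947^1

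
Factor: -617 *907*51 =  - 3^1*17^1 *617^1*907^1 = - 28540569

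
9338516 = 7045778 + 2292738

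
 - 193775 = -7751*25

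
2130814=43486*49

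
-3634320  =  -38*95640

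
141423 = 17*8319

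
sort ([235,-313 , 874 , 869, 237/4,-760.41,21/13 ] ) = [-760.41,-313,  21/13, 237/4, 235, 869,874] 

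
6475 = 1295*5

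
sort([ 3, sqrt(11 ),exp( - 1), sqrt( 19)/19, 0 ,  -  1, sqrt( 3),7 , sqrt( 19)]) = [ - 1, 0, sqrt( 19)/19,exp(-1 ),  sqrt( 3),3, sqrt( 11),sqrt(19), 7]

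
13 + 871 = 884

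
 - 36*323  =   - 11628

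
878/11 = 79 + 9/11 = 79.82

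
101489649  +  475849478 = 577339127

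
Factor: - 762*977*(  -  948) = 2^3*3^2 * 79^1*127^1 * 977^1 = 705761352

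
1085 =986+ 99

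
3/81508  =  3/81508 = 0.00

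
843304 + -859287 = -15983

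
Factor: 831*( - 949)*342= - 269707698 = - 2^1*3^3* 13^1 *19^1*73^1*277^1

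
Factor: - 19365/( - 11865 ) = 7^( - 1)*113^(-1 )*1291^1 = 1291/791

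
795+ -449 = 346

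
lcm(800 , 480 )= 2400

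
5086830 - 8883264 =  - 3796434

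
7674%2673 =2328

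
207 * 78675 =16285725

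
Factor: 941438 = 2^1*470719^1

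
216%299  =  216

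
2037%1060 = 977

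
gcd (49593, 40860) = 3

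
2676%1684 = 992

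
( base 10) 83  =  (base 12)6B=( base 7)146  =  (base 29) 2p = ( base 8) 123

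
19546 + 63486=83032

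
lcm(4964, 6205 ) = 24820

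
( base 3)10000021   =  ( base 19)619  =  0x892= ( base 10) 2194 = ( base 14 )B2A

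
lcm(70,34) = 1190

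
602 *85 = 51170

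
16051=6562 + 9489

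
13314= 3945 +9369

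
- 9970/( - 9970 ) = 1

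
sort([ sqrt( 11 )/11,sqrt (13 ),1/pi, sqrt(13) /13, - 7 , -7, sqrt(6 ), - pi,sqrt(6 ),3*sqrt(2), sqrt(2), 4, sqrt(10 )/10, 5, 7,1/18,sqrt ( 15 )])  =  [ - 7, - 7, - pi, 1/18 , sqrt(13 ) /13, sqrt (11 ) /11, sqrt(10) /10,1/pi, sqrt( 2), sqrt( 6 ),sqrt (6 ) , sqrt( 13 ),sqrt(15), 4 , 3*sqrt(2 ), 5,7]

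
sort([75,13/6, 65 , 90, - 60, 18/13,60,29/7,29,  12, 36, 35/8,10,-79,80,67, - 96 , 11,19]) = [ - 96, - 79,  -  60 , 18/13,13/6, 29/7,35/8,10, 11,12, 19,29,36,60,65,67, 75,  80, 90 ] 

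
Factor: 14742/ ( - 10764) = - 2^( - 1 ) * 3^2*7^1*23^ ( - 1 )  =  - 63/46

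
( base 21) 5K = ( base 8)175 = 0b1111101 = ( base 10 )125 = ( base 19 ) 6b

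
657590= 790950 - 133360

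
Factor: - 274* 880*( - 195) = 47018400 = 2^5 * 3^1*5^2 * 11^1*13^1*137^1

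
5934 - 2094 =3840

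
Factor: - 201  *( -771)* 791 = 3^2*7^1*67^1*113^1*257^1 =122582061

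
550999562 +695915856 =1246915418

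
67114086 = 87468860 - 20354774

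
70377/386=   182 + 125/386   =  182.32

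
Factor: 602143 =602143^1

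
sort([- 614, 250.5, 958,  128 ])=[ - 614,  128, 250.5, 958]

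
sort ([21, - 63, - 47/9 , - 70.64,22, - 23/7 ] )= [ - 70.64, - 63,- 47/9, - 23/7, 21, 22]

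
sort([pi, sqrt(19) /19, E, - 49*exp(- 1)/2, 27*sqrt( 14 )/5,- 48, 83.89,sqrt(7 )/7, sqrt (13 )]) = [  -  48,- 49*exp(  -  1) /2,sqrt( 19) /19 , sqrt(7)/7,  E, pi, sqrt(13 ), 27*sqrt(14 )/5 , 83.89 ] 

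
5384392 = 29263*184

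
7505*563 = 4225315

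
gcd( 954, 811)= 1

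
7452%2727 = 1998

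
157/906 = 157/906 = 0.17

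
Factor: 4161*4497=18712017 = 3^2*19^1*73^1*1499^1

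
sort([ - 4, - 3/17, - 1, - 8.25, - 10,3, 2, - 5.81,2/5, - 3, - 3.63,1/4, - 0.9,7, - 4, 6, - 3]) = [ - 10, - 8.25,- 5.81 , - 4, - 4, - 3.63,-3, - 3 ,-1, - 0.9, - 3/17,1/4, 2/5,2,3,6 , 7] 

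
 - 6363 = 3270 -9633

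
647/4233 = 647/4233 = 0.15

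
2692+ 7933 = 10625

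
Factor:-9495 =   -  3^2 * 5^1*211^1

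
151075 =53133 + 97942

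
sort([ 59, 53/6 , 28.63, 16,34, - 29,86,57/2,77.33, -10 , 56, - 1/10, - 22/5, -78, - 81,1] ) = [ - 81, - 78,-29, - 10,-22/5, - 1/10,1,53/6,16,57/2, 28.63,34,  56,59,77.33,86 ]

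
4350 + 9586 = 13936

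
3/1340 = 3/1340 = 0.00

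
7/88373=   7/88373 = 0.00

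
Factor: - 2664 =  - 2^3*3^2*37^1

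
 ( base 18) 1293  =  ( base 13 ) 3042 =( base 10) 6645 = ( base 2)1100111110101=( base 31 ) 6sb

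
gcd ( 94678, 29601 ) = 1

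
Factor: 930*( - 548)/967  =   - 509640/967 =- 2^3*3^1*5^1*31^1*137^1*967^ ( - 1) 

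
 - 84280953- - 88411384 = 4130431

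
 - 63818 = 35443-99261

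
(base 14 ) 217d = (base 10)5795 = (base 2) 1011010100011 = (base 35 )4pk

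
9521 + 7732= 17253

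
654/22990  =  327/11495  =  0.03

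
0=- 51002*0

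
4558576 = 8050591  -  3492015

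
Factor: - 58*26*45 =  - 2^2 * 3^2*5^1*13^1 * 29^1 = - 67860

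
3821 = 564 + 3257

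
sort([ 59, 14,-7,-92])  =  [-92 , - 7,14,59] 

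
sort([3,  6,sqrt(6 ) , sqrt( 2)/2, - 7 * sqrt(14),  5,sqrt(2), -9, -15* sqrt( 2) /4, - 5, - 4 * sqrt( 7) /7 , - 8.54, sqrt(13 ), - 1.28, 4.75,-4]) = [ - 7*sqrt( 14 ) , - 9,-8.54,-15*sqrt( 2) /4, - 5, - 4 , - 4 * sqrt( 7)/7, - 1.28, sqrt( 2)/2,sqrt( 2),sqrt(6),  3, sqrt( 13 ), 4.75,  5, 6] 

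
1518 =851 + 667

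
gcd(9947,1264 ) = 1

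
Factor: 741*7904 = 5856864 = 2^5*3^1*13^2*19^2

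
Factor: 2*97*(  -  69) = -13386 = -  2^1*3^1*23^1*97^1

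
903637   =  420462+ 483175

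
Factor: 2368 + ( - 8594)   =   - 6226 = - 2^1*11^1 * 283^1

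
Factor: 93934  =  2^1 * 67^1*701^1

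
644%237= 170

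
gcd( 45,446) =1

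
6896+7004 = 13900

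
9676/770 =12+218/385 =12.57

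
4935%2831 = 2104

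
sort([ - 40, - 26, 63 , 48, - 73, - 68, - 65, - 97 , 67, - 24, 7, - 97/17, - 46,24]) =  [ - 97, - 73,  -  68 , - 65, - 46, - 40, - 26, - 24, - 97/17, 7,24, 48, 63, 67]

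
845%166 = 15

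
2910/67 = 43 + 29/67= 43.43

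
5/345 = 1/69= 0.01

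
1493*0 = 0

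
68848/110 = 34424/55 = 625.89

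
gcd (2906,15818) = 2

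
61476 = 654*94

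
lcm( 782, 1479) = 68034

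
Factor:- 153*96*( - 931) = 2^5 * 3^3*7^2*17^1* 19^1 = 13674528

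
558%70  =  68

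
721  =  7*103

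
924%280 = 84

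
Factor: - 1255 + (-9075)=-10330  =  - 2^1*5^1*1033^1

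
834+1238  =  2072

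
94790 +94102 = 188892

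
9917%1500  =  917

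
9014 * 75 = 676050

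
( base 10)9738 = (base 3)111100200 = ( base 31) a44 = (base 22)k2e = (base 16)260a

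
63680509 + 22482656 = 86163165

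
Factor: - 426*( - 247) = 105222 = 2^1*3^1*13^1 * 19^1* 71^1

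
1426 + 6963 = 8389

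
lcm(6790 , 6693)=468510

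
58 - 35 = 23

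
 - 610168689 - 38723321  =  -648892010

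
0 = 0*265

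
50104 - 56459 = -6355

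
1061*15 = 15915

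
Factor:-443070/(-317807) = 2^1*3^4  *5^1*7^(- 1)*83^( - 1)= 810/581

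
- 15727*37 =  - 581899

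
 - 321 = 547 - 868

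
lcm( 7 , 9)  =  63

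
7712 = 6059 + 1653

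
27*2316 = 62532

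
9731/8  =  9731/8 = 1216.38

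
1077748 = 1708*631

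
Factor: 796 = 2^2*199^1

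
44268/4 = 11067 = 11067.00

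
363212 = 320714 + 42498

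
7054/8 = 881 + 3/4= 881.75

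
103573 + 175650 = 279223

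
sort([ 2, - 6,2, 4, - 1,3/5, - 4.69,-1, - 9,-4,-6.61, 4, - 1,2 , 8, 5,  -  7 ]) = [ - 9, - 7, - 6.61, - 6, - 4.69, - 4, - 1,-1,  -  1, 3/5, 2, 2,2, 4,4, 5,  8 ]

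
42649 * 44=1876556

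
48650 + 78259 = 126909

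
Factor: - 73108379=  - 73108379^1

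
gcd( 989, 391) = 23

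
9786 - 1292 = 8494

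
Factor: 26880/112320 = 2^2*3^(-2)*7^1*13^( - 1) = 28/117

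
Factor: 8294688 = 2^5*3^2 * 83^1*347^1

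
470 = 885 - 415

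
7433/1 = 7433 = 7433.00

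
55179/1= 55179=55179.00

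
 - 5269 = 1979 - 7248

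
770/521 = 770/521 = 1.48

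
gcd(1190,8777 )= 1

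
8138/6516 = 1 + 811/3258 = 1.25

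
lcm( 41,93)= 3813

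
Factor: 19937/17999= 41^ (- 1 )*439^( - 1 )*19937^1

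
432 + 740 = 1172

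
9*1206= 10854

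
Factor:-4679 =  - 4679^1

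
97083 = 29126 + 67957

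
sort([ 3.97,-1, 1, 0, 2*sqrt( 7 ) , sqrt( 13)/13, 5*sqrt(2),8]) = [ - 1, 0,  sqrt( 13 )/13, 1,3.97,2*sqrt( 7 ), 5*sqrt( 2 ),8]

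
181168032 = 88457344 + 92710688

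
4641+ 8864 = 13505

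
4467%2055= 357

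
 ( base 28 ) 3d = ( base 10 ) 97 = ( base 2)1100001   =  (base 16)61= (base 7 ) 166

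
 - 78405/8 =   -  78405/8 = -9800.62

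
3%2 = 1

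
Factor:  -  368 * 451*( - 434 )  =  2^5 * 7^1*11^1*23^1*31^1*41^1 =72030112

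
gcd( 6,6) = 6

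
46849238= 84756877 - 37907639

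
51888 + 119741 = 171629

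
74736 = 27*2768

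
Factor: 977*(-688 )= - 672176 = - 2^4*43^1*977^1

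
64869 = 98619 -33750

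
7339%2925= 1489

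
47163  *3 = 141489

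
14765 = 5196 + 9569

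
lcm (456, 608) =1824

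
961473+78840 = 1040313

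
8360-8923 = -563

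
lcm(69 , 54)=1242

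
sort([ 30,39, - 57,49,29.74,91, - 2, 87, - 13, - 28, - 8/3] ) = [- 57, - 28, - 13, - 8/3, - 2 , 29.74,30,39,49 , 87 , 91]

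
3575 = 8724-5149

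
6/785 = 6/785 =0.01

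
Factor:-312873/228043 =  - 3^1* 11^1*19^1 * 457^( - 1) = - 627/457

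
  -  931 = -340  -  591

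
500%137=89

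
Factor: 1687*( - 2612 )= - 4406444 = -2^2* 7^1*241^1*653^1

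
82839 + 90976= 173815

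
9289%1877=1781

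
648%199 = 51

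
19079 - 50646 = -31567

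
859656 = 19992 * 43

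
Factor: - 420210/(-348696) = 805/668= 2^(-2)*5^1*7^1*23^1*167^( - 1)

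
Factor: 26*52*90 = 2^4* 3^2*5^1*13^2 = 121680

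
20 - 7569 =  - 7549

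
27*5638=152226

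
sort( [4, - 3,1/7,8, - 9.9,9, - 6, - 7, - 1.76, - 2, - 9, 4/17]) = [ - 9.9,-9,-7, -6, - 3, - 2, - 1.76,1/7,4/17, 4, 8, 9]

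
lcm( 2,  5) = 10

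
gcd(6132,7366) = 2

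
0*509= 0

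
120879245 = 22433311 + 98445934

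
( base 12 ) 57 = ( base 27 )2d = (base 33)21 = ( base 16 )43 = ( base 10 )67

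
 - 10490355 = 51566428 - 62056783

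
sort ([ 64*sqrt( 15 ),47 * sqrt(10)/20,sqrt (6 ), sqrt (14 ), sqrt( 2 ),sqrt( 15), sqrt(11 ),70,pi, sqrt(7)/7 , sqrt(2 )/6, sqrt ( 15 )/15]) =[ sqrt(2 ) /6,sqrt(15)/15, sqrt( 7 )/7,sqrt ( 2 ),sqrt( 6), pi,sqrt(11),sqrt(14), sqrt( 15),47*sqrt( 10 ) /20,70,64 * sqrt(15) ] 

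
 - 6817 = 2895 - 9712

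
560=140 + 420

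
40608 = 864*47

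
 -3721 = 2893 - 6614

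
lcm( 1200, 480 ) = 2400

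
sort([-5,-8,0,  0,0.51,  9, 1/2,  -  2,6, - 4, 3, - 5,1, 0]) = [ - 8, - 5,  -  5,-4, - 2,0,  0, 0,1/2,  0.51 , 1,3,6,  9] 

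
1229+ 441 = 1670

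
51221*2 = 102442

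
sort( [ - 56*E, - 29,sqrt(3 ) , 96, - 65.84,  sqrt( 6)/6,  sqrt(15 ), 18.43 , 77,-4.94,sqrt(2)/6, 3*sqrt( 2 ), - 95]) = [  -  56 * E,-95, - 65.84, - 29, - 4.94, sqrt(2 )/6 , sqrt( 6 ) /6,  sqrt(3), sqrt( 15),3*sqrt( 2),18.43,77 , 96 ] 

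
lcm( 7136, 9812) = 78496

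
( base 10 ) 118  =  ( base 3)11101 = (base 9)141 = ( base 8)166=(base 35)3D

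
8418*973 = 8190714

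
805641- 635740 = 169901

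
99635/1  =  99635 = 99635.00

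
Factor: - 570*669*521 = -2^1 * 3^2*5^1* 19^1*223^1*521^1 = -198672930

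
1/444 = 1/444= 0.00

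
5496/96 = 229/4 = 57.25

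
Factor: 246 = 2^1*3^1*41^1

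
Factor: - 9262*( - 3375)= 31259250= 2^1*3^3 * 5^3*11^1*421^1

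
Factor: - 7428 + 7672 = 2^2*61^1  =  244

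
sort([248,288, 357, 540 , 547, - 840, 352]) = [-840,  248, 288, 352, 357,540,547 ]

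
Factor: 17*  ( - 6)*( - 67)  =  2^1*3^1*17^1 * 67^1 = 6834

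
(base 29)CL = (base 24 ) f9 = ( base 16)171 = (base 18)129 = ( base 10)369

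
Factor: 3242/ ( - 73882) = -17^( - 1 )*41^( - 1 )*53^(  -  1 )*1621^1 = -  1621/36941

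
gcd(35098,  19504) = 46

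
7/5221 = 7/5221 = 0.00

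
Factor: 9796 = 2^2*31^1*79^1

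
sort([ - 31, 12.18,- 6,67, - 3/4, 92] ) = [ - 31,-6,- 3/4, 12.18 , 67,92 ] 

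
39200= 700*56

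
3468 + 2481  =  5949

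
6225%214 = 19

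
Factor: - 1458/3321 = -18/41 = - 2^1* 3^2*41^ (- 1 ) 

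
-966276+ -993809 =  -1960085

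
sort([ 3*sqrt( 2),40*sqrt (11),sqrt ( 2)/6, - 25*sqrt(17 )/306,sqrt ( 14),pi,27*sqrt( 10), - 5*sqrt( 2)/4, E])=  [ - 5* sqrt( 2)/4,- 25*sqrt(17)/306 , sqrt(2 ) /6, E,pi, sqrt ( 14), 3*sqrt( 2),27*sqrt(10),40*sqrt( 11) ]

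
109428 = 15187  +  94241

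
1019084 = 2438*418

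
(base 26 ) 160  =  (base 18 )2A4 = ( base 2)1101000000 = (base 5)11312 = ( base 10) 832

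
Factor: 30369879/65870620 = 2^( - 2 ) * 3^2 * 5^(- 1) * 23^( - 1)*143197^(  -  1 )*3374431^1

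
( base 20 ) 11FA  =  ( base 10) 8710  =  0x2206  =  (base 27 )BPG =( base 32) 8g6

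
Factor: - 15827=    - 7^2*17^1*19^1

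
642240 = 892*720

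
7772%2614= 2544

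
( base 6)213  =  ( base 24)39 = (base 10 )81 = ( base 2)1010001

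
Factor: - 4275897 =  - 3^1*1425299^1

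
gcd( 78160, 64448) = 16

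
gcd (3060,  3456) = 36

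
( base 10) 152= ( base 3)12122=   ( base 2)10011000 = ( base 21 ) 75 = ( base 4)2120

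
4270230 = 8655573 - 4385343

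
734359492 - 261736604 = 472622888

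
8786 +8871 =17657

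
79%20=19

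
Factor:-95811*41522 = - 3978264342= - 2^1 * 3^1*13^1 * 109^1*293^1*1597^1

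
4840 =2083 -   -  2757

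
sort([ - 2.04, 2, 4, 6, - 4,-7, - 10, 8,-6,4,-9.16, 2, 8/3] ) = [-10, - 9.16,  -  7, -6,-4, - 2.04,2,2 , 8/3,  4, 4, 6,  8]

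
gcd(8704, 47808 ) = 64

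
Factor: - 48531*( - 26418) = 1282091958 = 2^1*3^2*7^2*17^1 * 37^1*2311^1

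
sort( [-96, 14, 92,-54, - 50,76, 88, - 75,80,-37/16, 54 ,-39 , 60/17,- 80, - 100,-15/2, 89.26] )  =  [ - 100,-96, - 80,-75, - 54,-50, - 39, - 15/2, - 37/16, 60/17, 14, 54  ,  76, 80, 88, 89.26,92 ]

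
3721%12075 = 3721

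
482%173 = 136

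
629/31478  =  629/31478  =  0.02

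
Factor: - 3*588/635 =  - 2^2*3^2*5^( - 1 )*7^2 * 127^(  -  1)  =  - 1764/635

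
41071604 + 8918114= 49989718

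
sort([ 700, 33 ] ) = [ 33,  700] 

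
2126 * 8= 17008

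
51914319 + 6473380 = 58387699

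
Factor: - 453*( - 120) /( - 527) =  - 2^3*3^2*5^1*17^( - 1 )*31^( - 1) * 151^1 = - 54360/527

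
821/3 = 821/3=273.67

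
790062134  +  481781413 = 1271843547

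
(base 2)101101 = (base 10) 45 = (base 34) 1b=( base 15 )30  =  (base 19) 27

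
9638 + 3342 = 12980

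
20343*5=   101715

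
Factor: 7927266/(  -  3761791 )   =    -  2^1*3^1*11^( - 1 )*19^( - 1)*29^2*41^(- 1 )*439^( - 1 )*1571^1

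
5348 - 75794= - 70446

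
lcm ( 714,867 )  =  12138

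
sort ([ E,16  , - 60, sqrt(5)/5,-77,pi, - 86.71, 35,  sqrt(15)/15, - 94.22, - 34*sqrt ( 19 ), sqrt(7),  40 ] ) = [ - 34*sqrt ( 19), - 94.22 , - 86.71, - 77, - 60,  sqrt (15 )/15, sqrt ( 5) /5,sqrt (7 ), E,pi , 16,35,40] 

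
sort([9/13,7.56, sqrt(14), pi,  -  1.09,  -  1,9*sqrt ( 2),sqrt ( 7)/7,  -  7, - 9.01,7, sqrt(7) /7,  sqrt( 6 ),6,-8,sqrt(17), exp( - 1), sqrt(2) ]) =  [ - 9.01, - 8  ,-7, - 1.09, - 1 , exp( -1), sqrt(7 ) /7, sqrt(7)/7,  9/13,sqrt( 2) , sqrt(6), pi,sqrt(14),sqrt(17),6,7,7.56, 9 *sqrt(2) ]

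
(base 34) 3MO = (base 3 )12211001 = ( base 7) 15235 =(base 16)1090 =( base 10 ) 4240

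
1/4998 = 1/4998=0.00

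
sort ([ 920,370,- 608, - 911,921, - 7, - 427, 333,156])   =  [ - 911, - 608, - 427, - 7,156,333,370,  920, 921]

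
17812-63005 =-45193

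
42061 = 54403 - 12342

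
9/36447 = 3/12149 = 0.00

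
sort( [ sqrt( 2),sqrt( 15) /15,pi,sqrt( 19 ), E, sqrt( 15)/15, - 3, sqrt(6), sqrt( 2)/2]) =[ - 3, sqrt ( 15) /15, sqrt( 15 ) /15, sqrt(2)/2,sqrt (2) , sqrt( 6), E,pi, sqrt( 19)]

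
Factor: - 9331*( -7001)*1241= 81069976771= 7^1*17^1 * 31^1*43^1*73^1*7001^1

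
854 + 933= 1787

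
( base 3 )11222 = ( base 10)134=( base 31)4a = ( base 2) 10000110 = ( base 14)98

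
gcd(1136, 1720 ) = 8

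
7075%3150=775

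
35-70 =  - 35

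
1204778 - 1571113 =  -366335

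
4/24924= 1/6231 =0.00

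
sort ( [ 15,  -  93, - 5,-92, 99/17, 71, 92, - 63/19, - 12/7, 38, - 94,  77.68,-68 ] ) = [  -  94,-93, - 92, - 68, - 5,-63/19 , - 12/7, 99/17, 15,38,71, 77.68, 92] 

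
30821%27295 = 3526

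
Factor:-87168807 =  - 3^2 * 11^1*31^1*28403^1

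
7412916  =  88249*84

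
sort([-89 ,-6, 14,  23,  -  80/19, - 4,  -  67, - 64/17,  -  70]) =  [-89,  -  70,-67, - 6,-80/19 ,  -  4,-64/17,14,23 ] 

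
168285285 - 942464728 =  - 774179443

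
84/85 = 84/85  =  0.99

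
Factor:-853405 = -5^1*7^1 * 37^1 * 659^1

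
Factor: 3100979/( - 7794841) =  - 7^1*442997^1*7794841^( - 1 )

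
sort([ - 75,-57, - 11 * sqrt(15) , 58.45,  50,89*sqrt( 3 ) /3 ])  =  [ - 75, -57, - 11 * sqrt( 15),50,  89*sqrt(3) /3  ,  58.45 ] 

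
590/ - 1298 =-1+6/11 = - 0.45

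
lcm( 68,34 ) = 68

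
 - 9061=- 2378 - 6683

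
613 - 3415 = - 2802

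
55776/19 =2935+11/19=2935.58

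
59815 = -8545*( - 7)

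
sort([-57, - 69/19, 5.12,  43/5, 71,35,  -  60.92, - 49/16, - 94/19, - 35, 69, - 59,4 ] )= [ - 60.92, - 59,- 57, -35, - 94/19,-69/19, - 49/16,  4,  5.12,43/5,35,69, 71 ]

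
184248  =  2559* 72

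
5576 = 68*82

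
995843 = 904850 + 90993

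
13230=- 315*( - 42 ) 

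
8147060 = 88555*92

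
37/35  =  1 + 2/35= 1.06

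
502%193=116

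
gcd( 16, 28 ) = 4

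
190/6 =95/3 = 31.67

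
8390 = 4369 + 4021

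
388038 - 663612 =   -  275574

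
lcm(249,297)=24651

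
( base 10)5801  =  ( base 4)1122221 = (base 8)13251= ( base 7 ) 22625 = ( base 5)141201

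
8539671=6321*1351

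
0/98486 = 0 = 0.00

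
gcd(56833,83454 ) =7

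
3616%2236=1380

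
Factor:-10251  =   - 3^2*17^1*67^1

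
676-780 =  - 104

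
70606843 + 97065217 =167672060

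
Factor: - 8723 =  - 11^1*13^1*61^1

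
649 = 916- 267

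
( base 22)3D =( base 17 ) 4b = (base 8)117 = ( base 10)79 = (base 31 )2H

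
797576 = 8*99697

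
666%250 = 166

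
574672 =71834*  8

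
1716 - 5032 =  - 3316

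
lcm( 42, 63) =126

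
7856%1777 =748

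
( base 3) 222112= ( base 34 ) L2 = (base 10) 716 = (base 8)1314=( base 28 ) PG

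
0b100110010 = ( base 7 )615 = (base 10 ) 306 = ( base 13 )1a7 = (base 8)462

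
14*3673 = 51422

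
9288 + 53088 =62376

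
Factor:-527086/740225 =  - 2^1 * 5^( - 2) * 7^1 *29^(-1 ) *1021^(-1 ) * 37649^1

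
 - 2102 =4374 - 6476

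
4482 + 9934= 14416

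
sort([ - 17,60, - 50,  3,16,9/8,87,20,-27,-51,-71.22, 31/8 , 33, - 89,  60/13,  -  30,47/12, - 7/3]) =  [-89,-71.22, - 51, - 50,-30,-27 , - 17, - 7/3,9/8,3,31/8,47/12,60/13,16 , 20,33, 60,87 ] 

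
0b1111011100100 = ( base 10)7908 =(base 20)jf8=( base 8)17344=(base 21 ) HJC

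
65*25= 1625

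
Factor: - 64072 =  - 2^3 * 8009^1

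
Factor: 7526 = 2^1*53^1*71^1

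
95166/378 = 251 + 16/21=251.76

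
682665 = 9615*71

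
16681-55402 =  - 38721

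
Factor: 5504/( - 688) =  - 8= - 2^3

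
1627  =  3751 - 2124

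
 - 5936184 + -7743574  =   - 13679758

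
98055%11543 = 5711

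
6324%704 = 692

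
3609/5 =3609/5 = 721.80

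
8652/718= 12 + 18/359 = 12.05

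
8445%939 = 933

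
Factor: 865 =5^1*173^1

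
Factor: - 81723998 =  - 2^1  *17^2*31^1*4561^1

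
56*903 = 50568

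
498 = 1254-756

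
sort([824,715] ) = [715,824] 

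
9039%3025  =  2989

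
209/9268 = 209/9268 = 0.02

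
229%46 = 45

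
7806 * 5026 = 39232956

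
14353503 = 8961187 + 5392316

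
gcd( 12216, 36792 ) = 24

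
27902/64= 435  +  31/32 = 435.97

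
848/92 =212/23 =9.22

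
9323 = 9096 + 227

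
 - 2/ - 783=2/783 = 0.00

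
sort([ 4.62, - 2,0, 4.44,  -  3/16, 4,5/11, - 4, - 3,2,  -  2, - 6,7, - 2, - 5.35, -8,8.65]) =[ - 8, - 6, - 5.35, - 4, - 3, - 2 , - 2, - 2, - 3/16, 0, 5/11,2, 4, 4.44,4.62, 7,8.65] 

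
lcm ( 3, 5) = 15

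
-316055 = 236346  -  552401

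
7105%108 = 85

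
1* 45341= 45341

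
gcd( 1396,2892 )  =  4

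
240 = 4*60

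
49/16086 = 7/2298 = 0.00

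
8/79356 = 2/19839 =0.00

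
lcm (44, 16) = 176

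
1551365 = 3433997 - 1882632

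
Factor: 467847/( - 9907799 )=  - 3^2*11^( - 1 )*157^( - 1 ) * 227^1*229^1*5737^( - 1 )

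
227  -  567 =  - 340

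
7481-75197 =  -67716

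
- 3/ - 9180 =1/3060= 0.00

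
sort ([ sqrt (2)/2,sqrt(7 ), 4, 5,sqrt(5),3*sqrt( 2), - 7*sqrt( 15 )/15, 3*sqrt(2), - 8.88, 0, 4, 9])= [ - 8.88,  -  7 * sqrt ( 15)/15,0, sqrt(2)/2,sqrt(5),sqrt(7),4,4,3*sqrt( 2) , 3 * sqrt (2),5,9 ]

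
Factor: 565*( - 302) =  - 170630= - 2^1*5^1*113^1*151^1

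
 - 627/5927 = -627/5927 = - 0.11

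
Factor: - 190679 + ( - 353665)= - 544344 =- 2^3 * 3^1*37^1*613^1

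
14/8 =7/4 = 1.75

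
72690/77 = 72690/77 = 944.03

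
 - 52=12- 64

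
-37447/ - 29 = 1291 + 8/29 = 1291.28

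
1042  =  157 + 885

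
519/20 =25+19/20 = 25.95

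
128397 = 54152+74245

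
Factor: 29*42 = 2^1*3^1*7^1*29^1=1218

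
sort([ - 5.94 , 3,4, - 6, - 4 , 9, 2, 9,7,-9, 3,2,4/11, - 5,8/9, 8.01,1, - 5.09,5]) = [  -  9, - 6, - 5.94, - 5.09 , - 5, - 4, 4/11,8/9, 1, 2,2,3,3, 4,5,7  ,  8.01, 9,9 ]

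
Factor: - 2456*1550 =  - 3806800 = - 2^4*5^2*31^1*307^1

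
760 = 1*760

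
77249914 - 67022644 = 10227270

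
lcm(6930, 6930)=6930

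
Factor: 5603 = 13^1*431^1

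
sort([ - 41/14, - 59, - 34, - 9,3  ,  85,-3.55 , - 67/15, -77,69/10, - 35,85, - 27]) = [ - 77, - 59 , - 35, - 34, - 27,-9 , - 67/15,-3.55,-41/14,3, 69/10,85,  85 ]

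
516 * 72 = 37152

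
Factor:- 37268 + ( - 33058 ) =- 2^1*3^2*3907^1 = -70326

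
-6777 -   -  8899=2122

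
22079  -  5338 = 16741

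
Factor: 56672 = 2^5*7^1 * 11^1*23^1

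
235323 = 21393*11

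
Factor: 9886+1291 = 11177^1 = 11177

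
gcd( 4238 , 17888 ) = 26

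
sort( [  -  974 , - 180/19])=[ - 974,  -  180/19] 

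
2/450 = 1/225=0.00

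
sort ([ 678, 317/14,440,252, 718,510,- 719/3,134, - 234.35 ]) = [ - 719/3, - 234.35  ,  317/14,134,252,440,510  ,  678,718 ] 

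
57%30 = 27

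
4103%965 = 243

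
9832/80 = 1229/10 = 122.90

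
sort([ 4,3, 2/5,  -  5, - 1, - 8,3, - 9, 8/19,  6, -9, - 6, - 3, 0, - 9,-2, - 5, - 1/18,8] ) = [-9 , - 9, - 9,  -  8,  -  6, - 5,- 5, - 3, - 2, - 1,-1/18,0, 2/5, 8/19, 3, 3,4 , 6,8]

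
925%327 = 271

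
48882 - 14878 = 34004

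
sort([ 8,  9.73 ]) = [ 8, 9.73 ] 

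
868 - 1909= - 1041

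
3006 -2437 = 569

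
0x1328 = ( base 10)4904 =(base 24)8c8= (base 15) 16be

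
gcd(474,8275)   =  1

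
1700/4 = 425  =  425.00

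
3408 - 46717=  - 43309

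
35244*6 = 211464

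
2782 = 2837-55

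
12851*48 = 616848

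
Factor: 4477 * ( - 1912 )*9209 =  - 2^3*11^2 * 37^1*239^1*9209^1 = - 78829261016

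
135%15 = 0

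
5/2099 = 5/2099 = 0.00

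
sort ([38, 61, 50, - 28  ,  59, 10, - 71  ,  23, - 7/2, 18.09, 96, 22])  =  [-71,  -  28,  -  7/2,10  ,  18.09, 22,  23, 38,50, 59, 61,96 ] 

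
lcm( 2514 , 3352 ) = 10056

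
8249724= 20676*399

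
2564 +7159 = 9723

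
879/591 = 293/197 = 1.49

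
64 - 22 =42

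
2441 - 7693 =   -  5252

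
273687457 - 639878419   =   - 366190962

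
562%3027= 562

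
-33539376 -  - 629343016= 595803640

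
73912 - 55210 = 18702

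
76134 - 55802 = 20332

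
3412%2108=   1304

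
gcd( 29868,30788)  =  4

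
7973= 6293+1680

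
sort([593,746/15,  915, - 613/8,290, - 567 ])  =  [ - 567, - 613/8,746/15, 290,593,  915 ] 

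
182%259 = 182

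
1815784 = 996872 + 818912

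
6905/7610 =1381/1522 = 0.91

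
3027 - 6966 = - 3939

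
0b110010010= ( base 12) 296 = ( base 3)112220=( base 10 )402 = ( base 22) i6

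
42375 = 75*565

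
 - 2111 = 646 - 2757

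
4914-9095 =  - 4181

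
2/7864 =1/3932 = 0.00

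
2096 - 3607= -1511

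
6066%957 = 324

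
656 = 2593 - 1937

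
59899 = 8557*7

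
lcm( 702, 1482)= 13338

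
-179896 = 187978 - 367874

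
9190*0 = 0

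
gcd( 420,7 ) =7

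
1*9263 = 9263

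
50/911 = 50/911= 0.05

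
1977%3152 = 1977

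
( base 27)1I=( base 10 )45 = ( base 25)1K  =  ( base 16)2D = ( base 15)30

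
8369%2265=1574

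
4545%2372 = 2173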